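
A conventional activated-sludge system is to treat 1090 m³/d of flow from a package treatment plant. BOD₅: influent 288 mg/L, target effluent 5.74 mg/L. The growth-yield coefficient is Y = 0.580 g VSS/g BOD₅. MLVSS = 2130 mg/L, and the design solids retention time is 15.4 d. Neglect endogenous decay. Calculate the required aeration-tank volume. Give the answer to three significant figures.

With k_d = 0 the design equation reduces to V = Y Q (S₀−S) θ_c / X = 0.580 × 1090 × (288 − 5.74) × 15.4 / 2130 = 1290 m³.

V ≈ 1290 m³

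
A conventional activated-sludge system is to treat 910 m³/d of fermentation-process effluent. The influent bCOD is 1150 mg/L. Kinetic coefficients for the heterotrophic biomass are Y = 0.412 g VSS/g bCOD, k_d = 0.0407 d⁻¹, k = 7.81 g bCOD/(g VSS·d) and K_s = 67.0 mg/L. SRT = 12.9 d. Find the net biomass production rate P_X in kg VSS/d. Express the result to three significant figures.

P_X ≈ 282 kg VSS/d

For a completely mixed reactor with recycle the Lawrence–McCarty relation gives S = K_s·(1 + k_d·θ_c) / [θ_c·(Y·k − k_d) − 1] = 67.0 × (1 + 0.0407 × 12.9) / [12.9 × (0.412 × 7.81 − 0.0407) − 1] = 102.2 / 39.98 = 2.555 mg/L.
The observed yield is Y_obs = Y/(1 + k_d·θ_c) = 0.412 / (1 + 0.0407 × 12.9) = 0.412 / 1.525 = 0.2702 g VSS per g bCOD removed.
ΔS = 1150 − 2.56 = 1147 mg/L, so the substrate removal rate is 910 × 1147/1000 = 1044 kg bCOD/d.
Net biomass production P_X = Y_obs × Q·(S₀ − S) = 0.2702 × 1044 = 282.1 kg VSS/d.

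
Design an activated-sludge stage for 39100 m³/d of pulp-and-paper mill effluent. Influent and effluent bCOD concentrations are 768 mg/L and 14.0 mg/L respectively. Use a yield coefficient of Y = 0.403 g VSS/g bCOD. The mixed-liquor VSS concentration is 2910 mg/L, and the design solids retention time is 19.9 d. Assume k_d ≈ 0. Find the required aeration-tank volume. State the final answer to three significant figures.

With k_d = 0 the design equation reduces to V = Y Q (S₀−S) θ_c / X = 0.403 × 39100 × (768 − 14.0) × 19.9 / 2910 = 81248 m³.

V ≈ 81200 m³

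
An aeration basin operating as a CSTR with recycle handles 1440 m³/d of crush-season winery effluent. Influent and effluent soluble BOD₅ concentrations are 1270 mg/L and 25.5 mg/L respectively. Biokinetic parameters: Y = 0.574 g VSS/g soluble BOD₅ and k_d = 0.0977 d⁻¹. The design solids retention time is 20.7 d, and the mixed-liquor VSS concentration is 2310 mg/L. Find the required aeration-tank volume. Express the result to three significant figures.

Steady-state biomass mass balance: V·X·(1 + k_d·θ_c) = Y·Q·(S₀ − S)·θ_c, so V = 0.574 × 1440 × (1270 − 25.5) × 20.7 / [2310 × (1 + 0.0977 × 20.7)] = 2.13×10^7 / 6982 = 3050 m³.

V ≈ 3050 m³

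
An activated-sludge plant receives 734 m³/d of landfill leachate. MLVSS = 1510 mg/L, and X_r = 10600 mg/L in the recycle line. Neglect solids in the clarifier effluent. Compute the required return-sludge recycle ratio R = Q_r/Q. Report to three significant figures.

Solids balance on the clarifier gives (1+R)X = R·X_r, so R = X/(X_r − X) = 1510 / (10600 − 1510) = 0.1661.

R ≈ 0.166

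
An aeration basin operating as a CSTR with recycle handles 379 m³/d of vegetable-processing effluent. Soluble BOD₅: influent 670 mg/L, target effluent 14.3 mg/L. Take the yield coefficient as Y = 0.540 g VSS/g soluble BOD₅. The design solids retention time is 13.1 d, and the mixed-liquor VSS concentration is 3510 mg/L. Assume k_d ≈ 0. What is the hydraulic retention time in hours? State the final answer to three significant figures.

With k_d = 0 the design equation reduces to V = Y Q (S₀−S) θ_c / X = 0.540 × 379 × (670 − 14.3) × 13.1 / 3510 = 500.8 m³.
τ = V/Q = 500.8/379 = 1.321 d, or 31.72 h.

τ ≈ 31.7 h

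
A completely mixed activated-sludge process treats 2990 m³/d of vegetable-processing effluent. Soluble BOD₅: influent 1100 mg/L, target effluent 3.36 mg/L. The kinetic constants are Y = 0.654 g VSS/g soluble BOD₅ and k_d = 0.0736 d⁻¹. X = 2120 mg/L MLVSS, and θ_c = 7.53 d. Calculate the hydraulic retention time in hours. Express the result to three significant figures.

τ ≈ 39.3 h

Rearranging the biomass balance for a CMAS with decay, V = Y·Q·ΔS·θ_c / [X·(1+k_d θ_c)] = 0.654 × 2990 × (1100 − 3.36) × 7.53 / [2120 × (1 + 0.0736 × 7.53)] = 1.61×10^7 / 3295 = 4901 m³.
Hydraulic retention time τ = V/Q = 4901 / 2990 = 1.639 d = 39.34 h.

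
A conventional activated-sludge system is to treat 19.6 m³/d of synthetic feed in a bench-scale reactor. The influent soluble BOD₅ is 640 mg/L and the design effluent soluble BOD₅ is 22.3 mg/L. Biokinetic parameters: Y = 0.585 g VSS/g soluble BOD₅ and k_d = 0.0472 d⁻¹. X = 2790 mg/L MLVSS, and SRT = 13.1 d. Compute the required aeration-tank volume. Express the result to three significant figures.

V ≈ 20.5 m³

Steady-state biomass mass balance: V·X·(1 + k_d·θ_c) = Y·Q·(S₀ − S)·θ_c, so V = 0.585 × 19.6 × (640 − 22.3) × 13.1 / [2790 × (1 + 0.0472 × 13.1)] = 9.28×10^4 / 4515 = 20.55 m³.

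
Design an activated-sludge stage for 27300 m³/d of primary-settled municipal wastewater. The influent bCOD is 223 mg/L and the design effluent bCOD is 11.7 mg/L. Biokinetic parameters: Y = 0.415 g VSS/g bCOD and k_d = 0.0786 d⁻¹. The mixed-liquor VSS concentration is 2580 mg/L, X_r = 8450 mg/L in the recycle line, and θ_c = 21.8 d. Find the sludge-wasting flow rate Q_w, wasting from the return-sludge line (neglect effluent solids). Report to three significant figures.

Rearranging the biomass balance for a CMAS with decay, V = Y·Q·ΔS·θ_c / [X·(1+k_d θ_c)] = 0.415 × 27300 × (223 − 11.7) × 21.8 / [2580 × (1 + 0.0786 × 21.8)] = 5.22×10^7 / 7001 = 7455 m³.
Q_w = (V·X)/(θ_c X_r) = 7455 × 2580 / (21.8 × 8450) = 104.4 m³/d.

Q_w ≈ 104 m³/d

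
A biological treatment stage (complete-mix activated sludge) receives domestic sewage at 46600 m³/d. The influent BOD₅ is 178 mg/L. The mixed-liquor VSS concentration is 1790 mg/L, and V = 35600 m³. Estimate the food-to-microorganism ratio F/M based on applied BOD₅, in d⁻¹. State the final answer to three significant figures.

F/M = applied load / biomass = Q·S₀/(V·X) = 46600 × 178 / (35600 × 1790) = 0.1302 d⁻¹.

F/M ≈ 0.130 d⁻¹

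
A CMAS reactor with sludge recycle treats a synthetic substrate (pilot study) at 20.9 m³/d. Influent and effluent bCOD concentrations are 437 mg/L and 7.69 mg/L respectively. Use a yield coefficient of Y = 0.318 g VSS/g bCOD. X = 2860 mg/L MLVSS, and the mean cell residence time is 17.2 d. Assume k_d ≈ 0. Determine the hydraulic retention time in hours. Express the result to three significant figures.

Biomass mass balance (decay neglected): V·X = Y·Q·(S₀ − S)·θ_c, so V = 0.318 × 20.9 × (437 − 7.69) × 17.2 / 2860 = 17.16 m³.
τ = V/Q = 17.16/20.9 = 0.8210 d, or 19.70 h.

τ ≈ 19.7 h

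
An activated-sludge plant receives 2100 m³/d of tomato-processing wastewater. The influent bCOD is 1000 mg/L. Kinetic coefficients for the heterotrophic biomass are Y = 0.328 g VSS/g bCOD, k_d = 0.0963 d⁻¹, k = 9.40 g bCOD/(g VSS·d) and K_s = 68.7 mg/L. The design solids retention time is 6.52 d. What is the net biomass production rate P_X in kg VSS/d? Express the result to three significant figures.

P_X ≈ 421 kg VSS/d

From the Monod/SRT balance for a CMAS, S = K_s·(1+k_d θ_c)/[θ_c·(Y k − k_d) − 1] = 68.7 × (1 + 0.0963 × 6.52) / [6.52 × (0.328 × 9.40 − 0.0963) − 1] = 111.8 / 18.47 = 6.053 mg/L.
The observed yield is Y_obs = Y/(1 + k_d·θ_c) = 0.328 / (1 + 0.0963 × 6.52) = 0.328 / 1.628 = 0.2015 g VSS per g bCOD removed.
Mass of bCOD removed per day: Q(S₀ − S) = 2100 × 994.0 g/m³ = 2087 kg/d.
Biomass produced: P_X = Y_obs·Q·ΔS = 0.2015 × 2087 ≈ 420.6 kg VSS/d.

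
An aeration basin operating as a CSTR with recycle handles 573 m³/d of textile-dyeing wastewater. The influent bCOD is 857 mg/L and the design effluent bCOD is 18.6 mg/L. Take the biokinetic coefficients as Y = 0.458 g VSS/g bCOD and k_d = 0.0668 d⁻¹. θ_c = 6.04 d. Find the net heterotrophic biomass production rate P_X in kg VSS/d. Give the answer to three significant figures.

The observed yield is Y_obs = Y/(1 + k_d·θ_c) = 0.458 / (1 + 0.0668 × 6.04) = 0.458 / 1.403 = 0.3263 g VSS per g bCOD removed.
Q·(S₀ − S) = 573 × (857 − 18.6) × 10⁻³ = 480.4 kg/d removed.
So the net sludge growth is P_X = 0.3263 × 480.4 = 156.8 kg VSS/d.

P_X ≈ 157 kg VSS/d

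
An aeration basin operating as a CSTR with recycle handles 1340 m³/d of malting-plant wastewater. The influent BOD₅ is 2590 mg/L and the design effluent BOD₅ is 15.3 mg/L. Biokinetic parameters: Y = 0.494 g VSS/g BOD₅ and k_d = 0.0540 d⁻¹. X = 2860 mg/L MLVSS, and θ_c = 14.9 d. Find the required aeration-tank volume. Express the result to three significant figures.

Rearranging the biomass balance for a CMAS with decay, V = Y·Q·ΔS·θ_c / [X·(1+k_d θ_c)] = 0.494 × 1340 × (2590 − 15.3) × 14.9 / [2860 × (1 + 0.0540 × 14.9)] = 2.54×10^7 / 5161 = 4920 m³.

V ≈ 4920 m³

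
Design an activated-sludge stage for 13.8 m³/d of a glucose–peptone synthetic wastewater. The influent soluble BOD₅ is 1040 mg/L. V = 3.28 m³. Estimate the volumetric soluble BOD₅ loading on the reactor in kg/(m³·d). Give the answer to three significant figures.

L_v ≈ 4.38 kg soluble BOD₅/(m³·d)

Applied soluble BOD₅ load per unit volume = Q·S₀/V = (13.8 × 1040/1000)/3.280 = 4.376 kg soluble BOD₅·m⁻³·d⁻¹.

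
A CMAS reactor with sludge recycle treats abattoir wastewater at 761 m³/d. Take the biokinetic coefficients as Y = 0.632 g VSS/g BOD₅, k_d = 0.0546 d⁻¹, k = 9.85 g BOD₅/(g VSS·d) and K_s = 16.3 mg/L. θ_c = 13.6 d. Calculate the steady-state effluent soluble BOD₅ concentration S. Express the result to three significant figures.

S ≈ 0.343 mg/L

Effluent substrate depends only on kinetics and SRT: S = K_s(1 + k_d θ_c) / [θ_c(Yk − k_d) − 1] = 16.3 × (1 + 0.0546 × 13.6) / [13.6 × (0.632 × 9.85 − 0.0546) − 1] = 28.40 / 82.92 = 0.3425 mg/L.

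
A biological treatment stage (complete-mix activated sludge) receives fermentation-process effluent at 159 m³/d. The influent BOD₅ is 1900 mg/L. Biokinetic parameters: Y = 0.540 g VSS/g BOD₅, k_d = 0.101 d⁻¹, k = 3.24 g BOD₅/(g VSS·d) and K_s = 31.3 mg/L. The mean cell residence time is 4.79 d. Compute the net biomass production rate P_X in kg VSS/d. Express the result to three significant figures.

Effluent substrate depends only on kinetics and SRT: S = K_s(1 + k_d θ_c) / [θ_c(Yk − k_d) − 1] = 31.3 × (1 + 0.101 × 4.79) / [4.79 × (0.540 × 3.24 − 0.101) − 1] = 46.44 / 6.897 = 6.734 mg/L.
The observed yield is Y_obs = Y/(1 + k_d·θ_c) = 0.540 / (1 + 0.101 × 4.79) = 0.540 / 1.484 = 0.3639 g VSS per g BOD₅ removed.
Q·(S₀ − S) = 159 × (1900 − 6.73) × 10⁻³ = 301.0 kg/d removed.
Net biomass production P_X = Y_obs × Q·(S₀ − S) = 0.3639 × 301.0 = 109.6 kg VSS/d.

P_X ≈ 110 kg VSS/d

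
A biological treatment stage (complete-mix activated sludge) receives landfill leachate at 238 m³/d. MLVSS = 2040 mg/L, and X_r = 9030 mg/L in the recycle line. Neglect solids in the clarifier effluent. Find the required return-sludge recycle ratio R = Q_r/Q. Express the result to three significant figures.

R = Q_r/Q = X/(X_r − X) = 2040 / (9030 − 2040) = 0.2918.

R ≈ 0.292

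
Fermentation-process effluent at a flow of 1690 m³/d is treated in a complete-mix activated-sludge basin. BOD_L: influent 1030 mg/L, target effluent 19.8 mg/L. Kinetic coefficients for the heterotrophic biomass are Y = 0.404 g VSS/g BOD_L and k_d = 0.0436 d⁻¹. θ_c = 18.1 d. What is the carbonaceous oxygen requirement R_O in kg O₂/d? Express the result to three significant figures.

Correct the yield for decay: Y_obs = Y/(1 + k_d θ_c) = 0.404 / (1 + 0.0436 × 18.1) = 0.404 / 1.789 = 0.2258.
Q·(S₀ − S) = 1690 × (1030 − 19.8) × 10⁻³ = 1707 kg/d removed.
Biomass synthesised: P_X = Y_obs × 1707 = 385.5 kg VSS/d.
Carbonaceous O₂ demand = substrate oxidised − cell-mass equivalent = 1707 − 1.42 × 385.5 = 1160 kg O₂/d.

R_O ≈ 1160 kg O₂/d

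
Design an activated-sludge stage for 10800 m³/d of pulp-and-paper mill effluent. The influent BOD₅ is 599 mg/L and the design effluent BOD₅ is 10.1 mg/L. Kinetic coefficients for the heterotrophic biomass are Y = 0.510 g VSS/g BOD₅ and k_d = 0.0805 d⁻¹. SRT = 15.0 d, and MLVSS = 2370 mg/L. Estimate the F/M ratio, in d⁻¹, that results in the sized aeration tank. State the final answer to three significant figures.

Rearranging the biomass balance for a CMAS with decay, V = Y·Q·ΔS·θ_c / [X·(1+k_d θ_c)] = 0.510 × 10800 × (599 − 10.1) × 15.0 / [2370 × (1 + 0.0805 × 15.0)] = 4.87×10^7 / 5232 = 9300 m³.
Food-to-microorganism ratio F/M = Q S₀ / (V X) = 10800 × 599 / (9300 × 2370) = 0.2935 d⁻¹.

F/M ≈ 0.294 d⁻¹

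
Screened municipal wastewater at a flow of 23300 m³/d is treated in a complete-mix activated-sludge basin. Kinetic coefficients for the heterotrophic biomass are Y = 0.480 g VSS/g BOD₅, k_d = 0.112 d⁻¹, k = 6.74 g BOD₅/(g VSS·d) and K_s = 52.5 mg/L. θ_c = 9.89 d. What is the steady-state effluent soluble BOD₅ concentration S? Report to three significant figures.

For a completely mixed reactor with recycle the Lawrence–McCarty relation gives S = K_s·(1 + k_d·θ_c) / [θ_c·(Y·k − k_d) − 1] = 52.5 × (1 + 0.112 × 9.89) / [9.89 × (0.480 × 6.74 − 0.112) − 1] = 110.7 / 29.89 = 3.702 mg/L.

S ≈ 3.70 mg/L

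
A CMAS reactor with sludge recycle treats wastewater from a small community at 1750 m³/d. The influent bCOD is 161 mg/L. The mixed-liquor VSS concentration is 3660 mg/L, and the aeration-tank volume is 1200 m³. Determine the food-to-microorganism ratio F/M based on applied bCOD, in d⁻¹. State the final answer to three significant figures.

F/M ≈ 0.0642 d⁻¹

F/M = Q·S₀ / (V·X) = 1750 × 161 / (1200 × 3660) = 0.06415 g bCOD·(g VSS·d)⁻¹.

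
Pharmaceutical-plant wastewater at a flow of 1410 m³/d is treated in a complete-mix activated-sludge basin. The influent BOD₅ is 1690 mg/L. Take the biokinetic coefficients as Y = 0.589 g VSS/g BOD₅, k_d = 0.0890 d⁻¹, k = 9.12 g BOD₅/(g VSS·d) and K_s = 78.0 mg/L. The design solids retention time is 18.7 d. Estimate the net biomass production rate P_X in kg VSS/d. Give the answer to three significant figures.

From the Monod/SRT balance for a CMAS, S = K_s·(1+k_d θ_c)/[θ_c·(Y k − k_d) − 1] = 78.0 × (1 + 0.0890 × 18.7) / [18.7 × (0.589 × 9.12 − 0.0890) − 1] = 207.8 / 97.79 = 2.125 mg/L.
Correct the yield for decay: Y_obs = Y/(1 + k_d θ_c) = 0.589 / (1 + 0.0890 × 18.7) = 0.589 / 2.664 = 0.2211.
Mass of BOD₅ removed per day: Q(S₀ − S) = 1410 × 1688 g/m³ = 2380 kg/d.
Net biomass production P_X = Y_obs × Q·(S₀ − S) = 0.2211 × 2380 = 526.1 kg VSS/d.

P_X ≈ 526 kg VSS/d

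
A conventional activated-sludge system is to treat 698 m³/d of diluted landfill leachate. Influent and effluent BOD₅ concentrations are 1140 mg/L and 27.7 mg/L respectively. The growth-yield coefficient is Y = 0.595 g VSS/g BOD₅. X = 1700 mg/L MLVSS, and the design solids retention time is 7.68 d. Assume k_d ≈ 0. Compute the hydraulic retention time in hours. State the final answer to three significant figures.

Biomass mass balance (decay neglected): V·X = Y·Q·(S₀ − S)·θ_c, so V = 0.595 × 698 × (1140 − 27.7) × 7.68 / 1700 = 2087 m³.
Hydraulic retention time τ = V/Q = 2087 / 698 = 2.990 d = 71.76 h.

τ ≈ 71.8 h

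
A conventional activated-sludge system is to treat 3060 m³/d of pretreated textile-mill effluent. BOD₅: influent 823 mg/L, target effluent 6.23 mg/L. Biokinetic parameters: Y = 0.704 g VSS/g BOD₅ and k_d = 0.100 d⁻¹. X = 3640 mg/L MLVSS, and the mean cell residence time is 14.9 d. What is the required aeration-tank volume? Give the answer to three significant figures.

Rearranging the biomass balance for a CMAS with decay, V = Y·Q·ΔS·θ_c / [X·(1+k_d θ_c)] = 0.704 × 3060 × (823 − 6.23) × 14.9 / [3640 × (1 + 0.100 × 14.9)] = 2.62×10^7 / 9064 = 2893 m³.

V ≈ 2890 m³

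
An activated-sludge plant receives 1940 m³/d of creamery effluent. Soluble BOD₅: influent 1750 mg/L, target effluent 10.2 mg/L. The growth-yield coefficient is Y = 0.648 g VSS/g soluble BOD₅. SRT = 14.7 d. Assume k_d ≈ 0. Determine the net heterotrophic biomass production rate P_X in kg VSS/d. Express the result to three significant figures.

No decay correction is needed, so Y_obs = Y = 0.648.
Q·(S₀ − S) = 1940 × (1750 − 10.2) × 10⁻³ = 3375 kg/d removed.
Biomass produced: P_X = Y_obs·Q·ΔS = 0.6480 × 3375 ≈ 2187 kg VSS/d.

P_X ≈ 2190 kg VSS/d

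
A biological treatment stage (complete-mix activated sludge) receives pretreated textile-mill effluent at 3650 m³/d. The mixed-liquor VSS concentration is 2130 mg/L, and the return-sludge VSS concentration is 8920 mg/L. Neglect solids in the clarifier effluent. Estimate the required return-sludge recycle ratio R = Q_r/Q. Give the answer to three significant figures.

R ≈ 0.314

R = Q_r/Q = X/(X_r − X) = 2130 / (8920 − 2130) = 0.3137.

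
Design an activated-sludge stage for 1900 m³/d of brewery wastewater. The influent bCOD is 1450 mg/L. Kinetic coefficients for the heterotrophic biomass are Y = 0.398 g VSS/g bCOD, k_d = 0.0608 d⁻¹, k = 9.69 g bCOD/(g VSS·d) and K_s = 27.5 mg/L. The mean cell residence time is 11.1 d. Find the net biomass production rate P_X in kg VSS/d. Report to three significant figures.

Effluent substrate depends only on kinetics and SRT: S = K_s(1 + k_d θ_c) / [θ_c(Yk − k_d) − 1] = 27.5 × (1 + 0.0608 × 11.1) / [11.1 × (0.398 × 9.69 − 0.0608) − 1] = 46.06 / 41.13 = 1.120 mg/L.
Observed yield with endogenous decay: Y_obs = Y / (1 + k_d·θ_c) = 0.398 / (1 + 0.0608 × 11.1) = 0.398 / 1.675 = 0.2376 g VSS/g bCOD.
Mass of bCOD removed per day: Q(S₀ − S) = 1900 × 1449 g/m³ = 2753 kg/d.
Biomass produced: P_X = Y_obs·Q·ΔS = 0.2376 × 2753 ≈ 654.2 kg VSS/d.

P_X ≈ 654 kg VSS/d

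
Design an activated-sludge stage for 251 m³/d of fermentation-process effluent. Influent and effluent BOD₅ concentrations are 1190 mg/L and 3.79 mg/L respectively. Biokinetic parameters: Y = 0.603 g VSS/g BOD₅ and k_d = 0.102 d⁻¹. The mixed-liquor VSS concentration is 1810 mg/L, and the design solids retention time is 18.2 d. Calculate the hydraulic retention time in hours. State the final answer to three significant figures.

τ ≈ 60.4 h

From the SRT design equation V = Y Q (S₀−S) θ_c / [X (1 + k_d θ_c)] = 0.603 × 251 × (1190 − 3.79) × 18.2 / [1810 × (1 + 0.102 × 18.2)] = 3.27×10^6 / 5170 = 632.0 m³.
HRT = V/Q = 632.0 m³ / 251 m³·d⁻¹ = 2.518 d × 24 = 60.43 h.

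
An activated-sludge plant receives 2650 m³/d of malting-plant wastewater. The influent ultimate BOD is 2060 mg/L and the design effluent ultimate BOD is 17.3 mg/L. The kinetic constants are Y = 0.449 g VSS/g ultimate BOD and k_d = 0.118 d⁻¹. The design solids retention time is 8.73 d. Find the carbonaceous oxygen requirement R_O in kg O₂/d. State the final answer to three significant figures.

R_O ≈ 3710 kg O₂/d

Correct the yield for decay: Y_obs = Y/(1 + k_d θ_c) = 0.449 / (1 + 0.118 × 8.73) = 0.449 / 2.030 = 0.2212.
Mass of ultimate BOD removed per day: Q(S₀ − S) = 2650 × 2043 g/m³ = 5413 kg/d.
P_X = Y_obs·Q·(S₀ − S) = 0.2212 × 5413 = 1197 kg VSS/d.
R_O = Q·ΔS − 1.42 P_X = 5413 − 1700 = 3713 kg O₂/d.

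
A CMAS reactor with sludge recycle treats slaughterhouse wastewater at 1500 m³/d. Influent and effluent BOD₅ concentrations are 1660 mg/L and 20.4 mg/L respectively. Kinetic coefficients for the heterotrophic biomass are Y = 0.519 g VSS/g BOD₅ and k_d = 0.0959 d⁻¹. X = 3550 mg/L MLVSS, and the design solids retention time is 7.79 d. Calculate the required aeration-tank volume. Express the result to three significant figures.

V ≈ 1600 m³

Steady-state biomass mass balance: V·X·(1 + k_d·θ_c) = Y·Q·(S₀ − S)·θ_c, so V = 0.519 × 1500 × (1660 − 20.4) × 7.79 / [3550 × (1 + 0.0959 × 7.79)] = 9.94×10^6 / 6202 = 1603 m³.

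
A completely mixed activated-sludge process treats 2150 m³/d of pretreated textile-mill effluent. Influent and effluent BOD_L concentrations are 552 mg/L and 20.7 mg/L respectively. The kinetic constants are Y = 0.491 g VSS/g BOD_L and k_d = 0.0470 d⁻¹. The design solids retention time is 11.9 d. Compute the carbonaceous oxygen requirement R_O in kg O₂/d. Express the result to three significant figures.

Observed yield with endogenous decay: Y_obs = Y / (1 + k_d·θ_c) = 0.491 / (1 + 0.0470 × 11.9) = 0.491 / 1.559 = 0.3149 g VSS/g BOD_L.
Substrate removed = Q·(S₀ − S) = 2150 m³/d × (552 − 20.7) g/m³ = 1.14×10^6 g/d = 1142 kg/d.
Net sludge production P_X = 0.3149 × 1142 = 359.7 kg VSS/d.
R_O = Q·ΔS − 1.42 P_X = 1142 − 510.8 = 631.5 kg O₂/d.

R_O ≈ 632 kg O₂/d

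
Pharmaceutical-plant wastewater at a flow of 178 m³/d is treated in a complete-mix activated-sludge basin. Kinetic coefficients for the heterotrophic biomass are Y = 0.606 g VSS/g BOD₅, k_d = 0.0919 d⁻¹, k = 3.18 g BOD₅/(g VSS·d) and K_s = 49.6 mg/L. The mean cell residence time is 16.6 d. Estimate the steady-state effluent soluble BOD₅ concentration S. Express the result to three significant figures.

Effluent substrate depends only on kinetics and SRT: S = K_s(1 + k_d θ_c) / [θ_c(Yk − k_d) − 1] = 49.6 × (1 + 0.0919 × 16.6) / [16.6 × (0.606 × 3.18 − 0.0919) − 1] = 125.3 / 29.46 = 4.252 mg/L.

S ≈ 4.25 mg/L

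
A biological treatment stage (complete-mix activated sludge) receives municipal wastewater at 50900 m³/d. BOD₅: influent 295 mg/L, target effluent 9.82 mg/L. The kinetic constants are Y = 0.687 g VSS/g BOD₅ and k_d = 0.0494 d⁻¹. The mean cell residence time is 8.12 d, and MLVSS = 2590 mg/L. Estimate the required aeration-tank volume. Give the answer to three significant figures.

From the SRT design equation V = Y Q (S₀−S) θ_c / [X (1 + k_d θ_c)] = 0.687 × 50900 × (295 − 9.82) × 8.12 / [2590 × (1 + 0.0494 × 8.12)] = 8.1×10^7 / 3629 = 22314 m³.

V ≈ 22300 m³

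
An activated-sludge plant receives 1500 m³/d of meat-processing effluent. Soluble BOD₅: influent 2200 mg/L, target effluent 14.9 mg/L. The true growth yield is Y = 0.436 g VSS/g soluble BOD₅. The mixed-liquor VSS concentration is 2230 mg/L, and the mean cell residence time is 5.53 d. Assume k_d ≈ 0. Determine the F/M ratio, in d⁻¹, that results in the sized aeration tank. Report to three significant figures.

V·X = Y·Q·ΔS·θ_c gives V = 0.436 × 1500 × (2200 − 14.9) × 5.53 / 2230 = 3544 m³.
Food-to-microorganism ratio F/M = Q S₀ / (V X) = 1500 × 2200 / (3544 × 2230) = 0.4176 d⁻¹.

F/M ≈ 0.418 d⁻¹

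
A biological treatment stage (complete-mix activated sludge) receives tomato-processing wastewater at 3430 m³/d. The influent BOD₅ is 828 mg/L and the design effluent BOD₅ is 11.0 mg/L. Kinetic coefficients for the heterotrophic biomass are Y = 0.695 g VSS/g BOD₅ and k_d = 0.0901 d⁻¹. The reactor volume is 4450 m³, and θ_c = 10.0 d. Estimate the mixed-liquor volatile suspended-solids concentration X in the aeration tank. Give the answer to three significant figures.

X ≈ 2300 mg/L

From V·X·(1 + k_d·θ_c) = Y·Q·(S₀ − S)·θ_c: X = 0.695 × 3430 × (828 − 11.0) × 10.0 / [4450 × (1 + 0.0901 × 10.0)] = 2302 mg/L.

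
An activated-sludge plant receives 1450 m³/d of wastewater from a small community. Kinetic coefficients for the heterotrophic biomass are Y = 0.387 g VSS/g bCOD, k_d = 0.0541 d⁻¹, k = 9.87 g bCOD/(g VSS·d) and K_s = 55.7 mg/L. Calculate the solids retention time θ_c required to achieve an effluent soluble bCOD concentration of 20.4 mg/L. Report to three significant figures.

θ_c ≈ 1.03 d

From 1/θ_c = Y·k·S/(K_s + S) − k_d: Y·k·S/(K_s+S) = 0.387 × 9.87 × 20.4 / (55.7 + 20.4) = 1.024 d⁻¹.
1/θ_c = 1.024 − 0.0541 = 0.9698 d⁻¹, so θ_c = 1.031 d.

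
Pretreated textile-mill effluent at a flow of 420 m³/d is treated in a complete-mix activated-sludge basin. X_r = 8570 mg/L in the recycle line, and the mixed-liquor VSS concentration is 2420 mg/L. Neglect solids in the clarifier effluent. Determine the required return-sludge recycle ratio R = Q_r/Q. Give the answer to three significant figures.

Mass balance around the secondary clarifier (neglecting effluent solids): R = X / (X_r − X) = 2420 / (8570 − 2420) = 0.3935.

R ≈ 0.393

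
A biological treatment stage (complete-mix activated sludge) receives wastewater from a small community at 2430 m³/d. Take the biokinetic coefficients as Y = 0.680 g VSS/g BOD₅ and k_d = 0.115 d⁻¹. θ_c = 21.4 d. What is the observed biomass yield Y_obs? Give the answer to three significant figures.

Correct the yield for decay: Y_obs = Y/(1 + k_d θ_c) = 0.680 / (1 + 0.115 × 21.4) = 0.680 / 3.461 = 0.1965.

Y_obs ≈ 0.196 g VSS/g BOD₅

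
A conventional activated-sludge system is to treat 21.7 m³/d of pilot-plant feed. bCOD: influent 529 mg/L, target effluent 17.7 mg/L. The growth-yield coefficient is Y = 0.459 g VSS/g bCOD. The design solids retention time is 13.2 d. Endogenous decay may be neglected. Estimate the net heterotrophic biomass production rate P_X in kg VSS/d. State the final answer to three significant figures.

P_X ≈ 5.09 kg VSS/d

With endogenous decay neglected, the observed yield equals the true yield: Y_obs = Y = 0.459 g VSS/g bCOD.
Q·(S₀ − S) = 21.7 × (529 − 17.7) × 10⁻³ = 11.10 kg/d removed.
Net biomass production P_X = Y_obs × Q·(S₀ − S) = 0.4590 × 11.10 = 5.093 kg VSS/d.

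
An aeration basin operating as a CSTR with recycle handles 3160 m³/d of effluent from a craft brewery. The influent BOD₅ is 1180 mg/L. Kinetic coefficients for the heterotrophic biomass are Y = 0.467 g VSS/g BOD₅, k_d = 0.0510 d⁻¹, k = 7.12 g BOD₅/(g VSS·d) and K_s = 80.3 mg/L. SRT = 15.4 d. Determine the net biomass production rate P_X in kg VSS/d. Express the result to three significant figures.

Effluent substrate depends only on kinetics and SRT: S = K_s(1 + k_d θ_c) / [θ_c(Yk − k_d) − 1] = 80.3 × (1 + 0.0510 × 15.4) / [15.4 × (0.467 × 7.12 − 0.0510) − 1] = 143.4 / 49.42 = 2.901 mg/L.
The observed yield is Y_obs = Y/(1 + k_d·θ_c) = 0.467 / (1 + 0.0510 × 15.4) = 0.467 / 1.785 = 0.2616 g VSS per g BOD₅ removed.
Q·(S₀ − S) = 3160 × (1180 − 2.90) × 10⁻³ = 3720 kg/d removed.
Biomass produced: P_X = Y_obs·Q·ΔS = 0.2616 × 3720 ≈ 972.9 kg VSS/d.

P_X ≈ 973 kg VSS/d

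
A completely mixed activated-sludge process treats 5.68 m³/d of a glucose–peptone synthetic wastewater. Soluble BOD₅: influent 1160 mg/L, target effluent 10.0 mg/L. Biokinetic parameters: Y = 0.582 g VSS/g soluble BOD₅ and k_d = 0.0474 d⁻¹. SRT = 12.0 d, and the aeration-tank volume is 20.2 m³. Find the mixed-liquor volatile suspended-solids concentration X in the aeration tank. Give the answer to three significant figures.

X ≈ 1440 mg/L

Solving the biomass balance for X: X = Y Q (S₀−S) θ_c / [V (1+k_d θ_c)] = 0.582 × 5.68 × (1160 − 10.0) × 12.0 / [20.2 × (1 + 0.0474 × 12.0)] = 1440 mg/L.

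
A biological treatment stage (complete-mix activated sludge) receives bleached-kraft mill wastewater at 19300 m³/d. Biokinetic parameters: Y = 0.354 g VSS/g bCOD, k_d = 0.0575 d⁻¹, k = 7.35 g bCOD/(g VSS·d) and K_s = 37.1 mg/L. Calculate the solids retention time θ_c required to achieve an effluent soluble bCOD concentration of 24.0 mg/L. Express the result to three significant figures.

θ_c ≈ 1.04 d

From 1/θ_c = Y·k·S/(K_s + S) − k_d: Y·k·S/(K_s+S) = 0.354 × 7.35 × 24.0 / (37.1 + 24.0) = 1.022 d⁻¹.
1/θ_c = 1.022 − 0.0575 = 0.9645 d⁻¹, so θ_c = 1.037 d.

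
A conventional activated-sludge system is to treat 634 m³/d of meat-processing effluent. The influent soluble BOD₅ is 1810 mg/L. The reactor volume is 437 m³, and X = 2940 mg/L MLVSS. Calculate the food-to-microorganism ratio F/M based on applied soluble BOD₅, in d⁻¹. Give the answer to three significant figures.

F/M ≈ 0.893 d⁻¹

F/M = Q·S₀ / (V·X) = 634 × 1810 / (437.0 × 2940) = 0.8932 g soluble BOD₅·(g VSS·d)⁻¹.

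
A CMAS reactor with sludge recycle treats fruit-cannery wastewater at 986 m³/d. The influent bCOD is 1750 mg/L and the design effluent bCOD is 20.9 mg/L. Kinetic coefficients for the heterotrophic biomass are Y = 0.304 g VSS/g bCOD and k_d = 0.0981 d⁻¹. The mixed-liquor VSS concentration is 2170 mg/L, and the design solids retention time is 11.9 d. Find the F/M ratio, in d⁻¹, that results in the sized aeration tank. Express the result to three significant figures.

Steady-state biomass mass balance: V·X·(1 + k_d·θ_c) = Y·Q·(S₀ − S)·θ_c, so V = 0.304 × 986 × (1750 − 20.9) × 11.9 / [2170 × (1 + 0.0981 × 11.9)] = 6.17×10^6 / 4703 = 1311 m³.
F/M = Q·S₀ / (V·X) = 986 × 1750 / (1311 × 2170) = 0.6064 g bCOD·(g VSS·d)⁻¹.

F/M ≈ 0.606 d⁻¹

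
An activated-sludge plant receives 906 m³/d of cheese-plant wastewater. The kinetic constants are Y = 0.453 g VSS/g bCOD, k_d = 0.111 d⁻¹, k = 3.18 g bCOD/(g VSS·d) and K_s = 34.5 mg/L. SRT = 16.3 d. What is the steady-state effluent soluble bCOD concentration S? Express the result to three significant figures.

From the Monod/SRT balance for a CMAS, S = K_s·(1+k_d θ_c)/[θ_c·(Y k − k_d) − 1] = 34.5 × (1 + 0.111 × 16.3) / [16.3 × (0.453 × 3.18 − 0.111) − 1] = 96.92 / 20.67 = 4.689 mg/L.

S ≈ 4.69 mg/L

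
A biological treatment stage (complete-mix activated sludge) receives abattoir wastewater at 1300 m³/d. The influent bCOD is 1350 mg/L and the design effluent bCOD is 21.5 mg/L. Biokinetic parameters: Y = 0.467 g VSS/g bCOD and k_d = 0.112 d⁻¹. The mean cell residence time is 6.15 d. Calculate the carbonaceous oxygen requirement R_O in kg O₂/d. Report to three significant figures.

Correct the yield for decay: Y_obs = Y/(1 + k_d θ_c) = 0.467 / (1 + 0.112 × 6.15) = 0.467 / 1.689 = 0.2765.
Substrate removed = Q·(S₀ − S) = 1300 m³/d × (1350 − 21.5) g/m³ = 1.73×10^6 g/d = 1727 kg/d.
Net sludge production P_X = 0.2765 × 1727 = 477.6 kg VSS/d.
Carbonaceous O₂ demand = substrate oxidised − cell-mass equivalent = 1727 − 1.42 × 477.6 = 1049 kg O₂/d.

R_O ≈ 1050 kg O₂/d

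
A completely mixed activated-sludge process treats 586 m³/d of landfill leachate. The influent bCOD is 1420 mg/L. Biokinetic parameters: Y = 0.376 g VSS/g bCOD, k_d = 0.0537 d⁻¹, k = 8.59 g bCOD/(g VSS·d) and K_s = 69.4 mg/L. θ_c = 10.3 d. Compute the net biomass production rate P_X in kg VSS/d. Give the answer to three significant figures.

P_X ≈ 201 kg VSS/d

For a completely mixed reactor with recycle the Lawrence–McCarty relation gives S = K_s·(1 + k_d·θ_c) / [θ_c·(Y·k − k_d) − 1] = 69.4 × (1 + 0.0537 × 10.3) / [10.3 × (0.376 × 8.59 − 0.0537) − 1] = 107.8 / 31.71 = 3.399 mg/L.
Observed yield with endogenous decay: Y_obs = Y / (1 + k_d·θ_c) = 0.376 / (1 + 0.0537 × 10.3) = 0.376 / 1.553 = 0.2421 g VSS/g bCOD.
ΔS = 1420 − 3.40 = 1417 mg/L, so the substrate removal rate is 586 × 1417/1000 = 830.1 kg bCOD/d.
Biomass produced: P_X = Y_obs·Q·ΔS = 0.2421 × 830.1 ≈ 201.0 kg VSS/d.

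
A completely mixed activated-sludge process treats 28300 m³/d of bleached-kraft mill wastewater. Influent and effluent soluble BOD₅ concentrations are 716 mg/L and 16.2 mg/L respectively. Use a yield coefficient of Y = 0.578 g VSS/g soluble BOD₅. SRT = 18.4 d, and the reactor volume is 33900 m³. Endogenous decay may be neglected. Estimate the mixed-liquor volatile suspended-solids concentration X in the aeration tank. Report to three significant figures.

From V·X = Y·Q·(S₀ − S)·θ_c (decay neglected): X = 0.578 × 28300 × (716 − 16.2) × 18.4 / 33900 = 6213 mg/L.

X ≈ 6210 mg/L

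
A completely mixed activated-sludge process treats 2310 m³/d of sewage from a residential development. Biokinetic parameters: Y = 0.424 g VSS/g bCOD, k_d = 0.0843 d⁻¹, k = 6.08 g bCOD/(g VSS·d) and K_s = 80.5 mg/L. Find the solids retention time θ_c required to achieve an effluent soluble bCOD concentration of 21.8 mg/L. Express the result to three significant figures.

Specific growth rate at S = 21.8 mg/L: μ = YkS/(K_s+S) = 0.424·6.08·21.8/(80.5+21.8) = 0.5494 d⁻¹.
θ_c = 1/(μ − k_d) = 1/(0.5494 − 0.0843) = 1/0.4651 = 2.150 d.

θ_c ≈ 2.15 d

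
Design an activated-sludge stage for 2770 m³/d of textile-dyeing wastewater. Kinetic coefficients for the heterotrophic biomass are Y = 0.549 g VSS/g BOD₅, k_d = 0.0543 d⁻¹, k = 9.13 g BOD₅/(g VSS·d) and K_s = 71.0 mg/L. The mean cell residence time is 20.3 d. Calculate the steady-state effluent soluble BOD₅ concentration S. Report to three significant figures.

From the Monod/SRT balance for a CMAS, S = K_s·(1+k_d θ_c)/[θ_c·(Y k − k_d) − 1] = 71.0 × (1 + 0.0543 × 20.3) / [20.3 × (0.549 × 9.13 − 0.0543) − 1] = 149.3 / 99.65 = 1.498 mg/L.

S ≈ 1.50 mg/L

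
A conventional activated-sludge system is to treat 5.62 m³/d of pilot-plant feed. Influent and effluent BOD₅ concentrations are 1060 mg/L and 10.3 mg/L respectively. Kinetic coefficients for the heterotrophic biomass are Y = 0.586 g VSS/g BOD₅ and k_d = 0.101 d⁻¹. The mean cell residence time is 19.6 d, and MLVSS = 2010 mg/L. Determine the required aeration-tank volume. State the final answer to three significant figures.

V ≈ 11.3 m³

Rearranging the biomass balance for a CMAS with decay, V = Y·Q·ΔS·θ_c / [X·(1+k_d θ_c)] = 0.586 × 5.62 × (1060 − 10.3) × 19.6 / [2010 × (1 + 0.101 × 19.6)] = 6.78×10^4 / 5989 = 11.31 m³.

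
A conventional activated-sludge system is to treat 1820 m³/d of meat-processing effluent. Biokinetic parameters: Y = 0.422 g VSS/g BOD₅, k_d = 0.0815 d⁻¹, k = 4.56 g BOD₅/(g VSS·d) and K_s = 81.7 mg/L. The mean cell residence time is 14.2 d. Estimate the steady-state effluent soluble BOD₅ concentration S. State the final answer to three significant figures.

S ≈ 7.00 mg/L

Effluent substrate depends only on kinetics and SRT: S = K_s(1 + k_d θ_c) / [θ_c(Yk − k_d) − 1] = 81.7 × (1 + 0.0815 × 14.2) / [14.2 × (0.422 × 4.56 − 0.0815) − 1] = 176.3 / 25.17 = 7.003 mg/L.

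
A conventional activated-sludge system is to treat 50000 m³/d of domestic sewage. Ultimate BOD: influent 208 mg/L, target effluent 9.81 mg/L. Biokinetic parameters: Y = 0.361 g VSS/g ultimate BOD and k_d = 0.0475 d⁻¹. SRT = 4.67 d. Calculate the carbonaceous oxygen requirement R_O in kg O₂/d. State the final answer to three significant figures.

R_O ≈ 5750 kg O₂/d

The observed yield is Y_obs = Y/(1 + k_d·θ_c) = 0.361 / (1 + 0.0475 × 4.67) = 0.361 / 1.222 = 0.2955 g VSS per g ultimate BOD removed.
Q·(S₀ − S) = 50000 × (208 − 9.81) × 10⁻³ = 9910 kg/d removed.
P_X = Y_obs·Q·(S₀ − S) = 0.2955 × 9910 = 2928 kg VSS/d.
Carbonaceous O₂ demand = substrate oxidised − cell-mass equivalent = 9910 − 1.42 × 2928 = 5752 kg O₂/d.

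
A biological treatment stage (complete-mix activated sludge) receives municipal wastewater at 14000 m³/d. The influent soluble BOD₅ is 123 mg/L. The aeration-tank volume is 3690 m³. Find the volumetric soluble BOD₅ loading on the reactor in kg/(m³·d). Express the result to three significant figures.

L_v ≈ 0.467 kg soluble BOD₅/(m³·d)

L_v = Q S₀ / V = 14000 × 123 × 10⁻³ / 3690 = 0.4667 kg/(m³·d).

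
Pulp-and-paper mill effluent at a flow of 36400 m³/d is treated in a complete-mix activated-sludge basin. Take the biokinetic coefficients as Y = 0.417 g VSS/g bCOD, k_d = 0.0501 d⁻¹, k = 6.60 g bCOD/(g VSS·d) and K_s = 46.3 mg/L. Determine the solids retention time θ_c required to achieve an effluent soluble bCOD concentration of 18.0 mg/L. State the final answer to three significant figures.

From 1/θ_c = Y·k·S/(K_s + S) − k_d: Y·k·S/(K_s+S) = 0.417 × 6.60 × 18.0 / (46.3 + 18.0) = 0.7704 d⁻¹.
Then 1/θ_c = μ − k_d = 0.7704 − 0.0501 = 0.7203 d⁻¹, giving θ_c = 1.388 d.

θ_c ≈ 1.39 d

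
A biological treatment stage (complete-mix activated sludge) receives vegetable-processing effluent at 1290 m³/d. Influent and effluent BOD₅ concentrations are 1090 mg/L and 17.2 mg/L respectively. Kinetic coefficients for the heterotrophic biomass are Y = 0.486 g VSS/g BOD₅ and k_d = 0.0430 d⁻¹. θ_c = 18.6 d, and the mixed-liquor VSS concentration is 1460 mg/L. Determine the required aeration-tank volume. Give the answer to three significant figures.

Rearranging the biomass balance for a CMAS with decay, V = Y·Q·ΔS·θ_c / [X·(1+k_d θ_c)] = 0.486 × 1290 × (1090 − 17.2) × 18.6 / [1460 × (1 + 0.0430 × 18.6)] = 1.25×10^7 / 2628 = 4761 m³.

V ≈ 4760 m³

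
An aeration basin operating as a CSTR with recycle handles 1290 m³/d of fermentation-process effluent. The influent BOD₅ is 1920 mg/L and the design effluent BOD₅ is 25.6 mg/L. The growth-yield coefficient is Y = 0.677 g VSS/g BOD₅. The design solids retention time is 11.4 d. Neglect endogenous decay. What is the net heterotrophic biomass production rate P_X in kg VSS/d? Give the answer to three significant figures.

P_X ≈ 1650 kg VSS/d

Since k_d ≈ 0, Y_obs = Y = 0.677 g VSS/g BOD₅.
Mass of BOD₅ removed per day: Q(S₀ − S) = 1290 × 1894 g/m³ = 2444 kg/d.
So the net sludge growth is P_X = 0.6770 × 2444 = 1654 kg VSS/d.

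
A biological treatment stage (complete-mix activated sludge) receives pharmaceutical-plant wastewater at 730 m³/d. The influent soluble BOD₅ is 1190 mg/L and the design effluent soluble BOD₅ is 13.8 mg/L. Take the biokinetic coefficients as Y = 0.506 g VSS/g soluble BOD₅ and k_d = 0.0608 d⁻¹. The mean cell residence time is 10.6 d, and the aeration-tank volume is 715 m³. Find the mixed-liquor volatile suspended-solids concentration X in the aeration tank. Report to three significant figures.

X ≈ 3920 mg/L

Solving the biomass balance for X: X = Y Q (S₀−S) θ_c / [V (1+k_d θ_c)] = 0.506 × 730 × (1190 − 13.8) × 10.6 / [715 × (1 + 0.0608 × 10.6)] = 3917 mg/L.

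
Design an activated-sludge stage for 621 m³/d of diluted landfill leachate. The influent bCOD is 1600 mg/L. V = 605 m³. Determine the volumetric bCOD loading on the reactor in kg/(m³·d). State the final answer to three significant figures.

L_v = Q S₀ / V = 621 × 1600 × 10⁻³ / 605.0 = 1.642 kg/(m³·d).

L_v ≈ 1.64 kg bCOD/(m³·d)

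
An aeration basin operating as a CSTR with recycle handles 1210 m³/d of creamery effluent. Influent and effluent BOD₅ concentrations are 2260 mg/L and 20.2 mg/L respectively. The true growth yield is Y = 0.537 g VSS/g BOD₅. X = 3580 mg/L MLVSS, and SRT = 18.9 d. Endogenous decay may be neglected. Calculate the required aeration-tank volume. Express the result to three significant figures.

V ≈ 7680 m³

With k_d = 0 the design equation reduces to V = Y Q (S₀−S) θ_c / X = 0.537 × 1210 × (2260 − 20.2) × 18.9 / 3580 = 7683 m³.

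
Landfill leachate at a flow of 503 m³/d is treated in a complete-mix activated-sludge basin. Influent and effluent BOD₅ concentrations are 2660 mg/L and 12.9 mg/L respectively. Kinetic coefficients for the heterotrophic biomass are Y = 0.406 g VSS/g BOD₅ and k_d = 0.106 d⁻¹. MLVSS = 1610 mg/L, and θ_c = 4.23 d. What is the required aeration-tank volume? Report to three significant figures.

V ≈ 981 m³

Steady-state biomass mass balance: V·X·(1 + k_d·θ_c) = Y·Q·(S₀ − S)·θ_c, so V = 0.406 × 503 × (2660 − 12.9) × 4.23 / [1610 × (1 + 0.106 × 4.23)] = 2.29×10^6 / 2332 = 980.6 m³.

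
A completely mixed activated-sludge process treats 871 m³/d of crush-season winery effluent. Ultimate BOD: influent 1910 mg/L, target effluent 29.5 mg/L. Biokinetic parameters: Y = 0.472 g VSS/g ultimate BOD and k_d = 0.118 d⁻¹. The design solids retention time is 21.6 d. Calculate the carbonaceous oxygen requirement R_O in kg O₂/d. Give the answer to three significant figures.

Observed yield with endogenous decay: Y_obs = Y / (1 + k_d·θ_c) = 0.472 / (1 + 0.118 × 21.6) = 0.472 / 3.549 = 0.1330 g VSS/g ultimate BOD.
Mass of ultimate BOD removed per day: Q(S₀ − S) = 871 × 1880 g/m³ = 1638 kg/d.
Net sludge production P_X = 0.1330 × 1638 = 217.8 kg VSS/d.
R_O = Q·ΔS − 1.42 P_X = 1638 − 309.3 = 1329 kg O₂/d.

R_O ≈ 1330 kg O₂/d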